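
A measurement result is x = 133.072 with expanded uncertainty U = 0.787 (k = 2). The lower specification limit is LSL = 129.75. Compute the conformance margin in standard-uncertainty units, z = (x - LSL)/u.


u = U / k = 0.787 / 2 = 0.3935
margin = |LSL - x| = |129.75 - 133.072| = 3.322
z = margin / u = 3.322 / 0.3935
z = 8.4422

8.4422


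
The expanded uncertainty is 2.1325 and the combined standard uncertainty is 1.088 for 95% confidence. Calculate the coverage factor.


k = U / uc
k = 2.1325 / 1.088
k = 1.96

1.96


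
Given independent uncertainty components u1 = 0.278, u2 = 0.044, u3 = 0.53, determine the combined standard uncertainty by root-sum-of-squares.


uc = sqrt(0.278^2 + 0.044^2 + 0.53^2)
uc = sqrt(0.36012)
uc = 0.6001

0.6001


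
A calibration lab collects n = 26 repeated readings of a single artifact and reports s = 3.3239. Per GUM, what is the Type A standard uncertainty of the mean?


u_A = s / sqrt(n)
u_A = 3.3239 / sqrt(26)
u_A = 3.3239 / 5.0990195
u_A = 0.6519

0.6519


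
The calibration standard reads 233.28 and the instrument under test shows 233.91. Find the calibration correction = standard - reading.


Correction = standard - reading
= 233.28 - 233.91
= -0.6300

-0.6300


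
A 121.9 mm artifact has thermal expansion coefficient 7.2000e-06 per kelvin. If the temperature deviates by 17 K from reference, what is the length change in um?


dL = L * alpha * dT
= 121.9 * 7.2000e-06 * 17
= 0.0149206 mm
dL_um = 0.0149206 * 1000 = 14.9206 um

14.9206


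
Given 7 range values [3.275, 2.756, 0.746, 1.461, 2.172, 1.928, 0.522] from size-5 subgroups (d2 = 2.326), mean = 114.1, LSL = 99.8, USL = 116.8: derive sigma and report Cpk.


R_bar = (3.275 + 2.756 + 0.746 + 1.461 + 2.172 + 1.928 + 0.522) / 7 = 1.8371429
sigma = R_bar / d2 = 1.8371429 / 2.326 = 0.78982928
Cp = (USL - LSL)/(6*sigma) = (116.8 - 99.8)/(6*0.78982928) = 3.5873
Cpu = (116.8 - 114.1)/(3*0.78982928) = 1.1395
Cpl = (114.1 - 99.8)/(3*0.78982928) = 6.0351
Cpk = min(Cpu, Cpl) = 1.1395

1.1395


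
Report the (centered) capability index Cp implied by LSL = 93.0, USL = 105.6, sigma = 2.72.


Cp = (USL - LSL) / (6 * sigma)
= (105.6 - 93.0) / (6 * 2.72)
= 12.6000 / 16.3200
= 0.7721

0.7721


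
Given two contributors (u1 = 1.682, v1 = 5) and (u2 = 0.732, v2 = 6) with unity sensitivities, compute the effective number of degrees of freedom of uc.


uc = sqrt(u1^2 + u2^2) = sqrt(1.682^2 + 0.732^2) = 1.8343795
v_eff = uc^4 / (u1^4/v1 + u2^4/v2)
= 1.8343795^4 / (1.682^4/5 + 0.732^4/6)
= 11.322876 / 1.6486397
v_eff = 6.8680

6.8680


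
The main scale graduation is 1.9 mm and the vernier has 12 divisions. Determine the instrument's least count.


LC = MSD / n_div
= 1.9 / 12
= 0.1583

0.1583


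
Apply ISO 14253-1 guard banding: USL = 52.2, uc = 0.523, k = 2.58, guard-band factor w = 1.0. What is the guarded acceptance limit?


U = k * uc = 2.58 * 0.523 = 1.34934
guard band g = w * U = 1.0 * 1.34934 = 1.34934
AL = USL - g = 52.2 - 1.34934
AL = 50.8507

50.8507


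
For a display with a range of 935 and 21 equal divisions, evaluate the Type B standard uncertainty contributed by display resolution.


resolution = range / divisions
resolution = 935 / 21 = 44.52381
u_res = resolution / (2*sqrt(3))
u_res = 44.52381 / 3.4641016
u_res = 12.8529

12.8529


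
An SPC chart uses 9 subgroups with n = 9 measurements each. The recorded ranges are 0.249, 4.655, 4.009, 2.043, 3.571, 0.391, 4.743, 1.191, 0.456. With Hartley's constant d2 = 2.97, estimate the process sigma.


R_bar = (0.249 + 4.655 + 4.009 + 2.043 + 3.571 + 0.391 + 4.743 + 1.191 + 0.456) / 9
R_bar = 21.308 / 9 = 2.3675556
sigma_hat = R_bar / d2 = 2.3675556 / 2.97 = 0.7972

0.7972


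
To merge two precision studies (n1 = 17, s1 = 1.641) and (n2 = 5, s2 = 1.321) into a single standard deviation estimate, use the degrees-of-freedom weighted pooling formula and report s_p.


s_p = sqrt(((n1-1)*s1^2 + (n2-1)*s2^2) / (n1+n2-2))
numerator = (17-1)*1.641^2 + (5-1)*1.321^2 = 43.086096 + 6.980164 = 50.06626
denominator = 17 + 5 - 2 = 20
s_p^2 = 50.06626 / 20 = 2.503313
s_p = sqrt(2.503313) = 1.5822

1.5822


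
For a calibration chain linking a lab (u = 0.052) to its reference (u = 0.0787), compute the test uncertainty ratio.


TUR = u_lab / u_ref
= 0.052 / 0.0787
= 0.6607

0.6607


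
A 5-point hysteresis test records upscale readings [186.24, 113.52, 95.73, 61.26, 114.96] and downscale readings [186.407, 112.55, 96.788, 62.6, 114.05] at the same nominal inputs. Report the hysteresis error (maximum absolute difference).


|186.24 - 186.407| = 0.1670
|113.52 - 112.55| = 0.9700
|95.73 - 96.788| = 1.0580
|61.26 - 62.6| = 1.3400
|114.96 - 114.05| = 0.9100
hysteresis = max(diffs) = 1.3400

1.3400


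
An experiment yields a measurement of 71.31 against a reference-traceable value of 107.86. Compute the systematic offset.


Systematic error = measured - true
= 71.31 - 107.86
= -36.5500

-36.5500


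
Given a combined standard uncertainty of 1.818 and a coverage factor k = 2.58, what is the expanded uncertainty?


U = k * uc
U = 2.58 * 1.818
U = 4.6904

4.6904


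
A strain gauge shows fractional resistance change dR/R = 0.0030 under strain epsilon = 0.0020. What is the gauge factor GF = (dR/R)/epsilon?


GF = (dR/R) / epsilon
= 0.0030 / 0.0020
= 1.5000

1.5000


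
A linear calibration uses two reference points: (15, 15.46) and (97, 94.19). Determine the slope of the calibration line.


slope = (y2 - y1) / (x2 - x1)
= (94.19 - 15.46) / (97 - 15)
= 78.7300 / 82
= 0.9601

0.9601


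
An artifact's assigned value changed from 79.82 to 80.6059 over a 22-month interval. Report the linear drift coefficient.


rate = (v2 - v1) / months
= (80.6059 - 79.82) / 22
= 0.7859 / 22
= 0.0357

0.0357


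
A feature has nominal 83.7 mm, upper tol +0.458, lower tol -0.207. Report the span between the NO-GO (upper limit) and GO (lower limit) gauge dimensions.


GO = nominal - lower_tol (smallest hole = maximum material condition)
GO = 83.7 - 0.207 = 83.493
NO-GO = nominal + upper_tol (largest hole = least material condition)
NO-GO = 83.7 + 0.458 = 84.158
spread = NO-GO - GO = 84.158 - 83.493 = 0.6650

0.6650


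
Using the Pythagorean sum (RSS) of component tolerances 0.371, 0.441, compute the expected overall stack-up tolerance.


RSS = sqrt(0.371^2 + 0.441^2)
= sqrt(0.332122)
= 0.5763

0.5763


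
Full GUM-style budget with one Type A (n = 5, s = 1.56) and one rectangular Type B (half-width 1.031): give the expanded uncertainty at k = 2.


u_A = s / sqrt(n) = 1.56 / sqrt(5) = 0.69765321
u_B = half_width / sqrt(3) = 1.031 / sqrt(3) = 0.59524813
uc = sqrt(u_A^2 + u_B^2) = sqrt(0.69765321^2 + 0.59524813^2) = 0.91708251
U = k * uc = 2 * 0.91708251
U = 1.8342

1.8342


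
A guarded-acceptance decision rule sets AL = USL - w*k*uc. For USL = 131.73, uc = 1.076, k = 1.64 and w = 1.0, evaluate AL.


U = k * uc = 1.64 * 1.076 = 1.76464
guard band g = w * U = 1.0 * 1.76464 = 1.76464
AL = USL - g = 131.73 - 1.76464
AL = 129.9654

129.9654


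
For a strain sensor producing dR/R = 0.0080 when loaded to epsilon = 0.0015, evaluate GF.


GF = (dR/R) / epsilon
= 0.0080 / 0.0015
= 5.3333

5.3333


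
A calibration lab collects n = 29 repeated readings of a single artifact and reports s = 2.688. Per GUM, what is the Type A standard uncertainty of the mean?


u_A = s / sqrt(n)
u_A = 2.688 / sqrt(29)
u_A = 2.688 / 5.3851648
u_A = 0.4991

0.4991


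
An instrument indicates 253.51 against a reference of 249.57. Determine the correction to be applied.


Correction = standard - reading
= 249.57 - 253.51
= -3.9400

-3.9400


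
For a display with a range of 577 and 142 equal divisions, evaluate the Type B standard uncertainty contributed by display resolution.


resolution = range / divisions
resolution = 577 / 142 = 4.0633803
u_res = resolution / (2*sqrt(3))
u_res = 4.0633803 / 3.4641016
u_res = 1.1730

1.1730


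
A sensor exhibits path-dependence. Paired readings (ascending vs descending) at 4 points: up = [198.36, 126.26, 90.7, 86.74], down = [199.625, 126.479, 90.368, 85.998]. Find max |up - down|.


|198.36 - 199.625| = 1.2650
|126.26 - 126.479| = 0.2190
|90.7 - 90.368| = 0.3320
|86.74 - 85.998| = 0.7420
hysteresis = max(diffs) = 1.2650

1.2650


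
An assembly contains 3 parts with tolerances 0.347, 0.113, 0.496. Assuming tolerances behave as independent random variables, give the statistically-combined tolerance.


RSS = sqrt(0.347^2 + 0.113^2 + 0.496^2)
= sqrt(0.379194)
= 0.6158

0.6158


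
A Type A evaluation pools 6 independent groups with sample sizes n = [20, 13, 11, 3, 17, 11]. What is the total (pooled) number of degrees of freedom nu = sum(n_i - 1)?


nu = sum_i (n_i - 1)
nu = ((20 - 1) + (13 - 1) + (11 - 1) + (3 - 1) + (17 - 1) + (11 - 1))
nu = 19 + 12 + 10 + 2 + 16 + 10
nu = 69

69


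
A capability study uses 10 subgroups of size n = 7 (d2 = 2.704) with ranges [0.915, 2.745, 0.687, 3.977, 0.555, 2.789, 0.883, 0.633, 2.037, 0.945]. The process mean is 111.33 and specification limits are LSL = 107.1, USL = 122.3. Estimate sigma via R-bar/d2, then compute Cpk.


R_bar = (0.915 + 2.745 + 0.687 + 3.977 + 0.555 + 2.789 + 0.883 + 0.633 + 2.037 + 0.945) / 10 = 1.6166
sigma = R_bar / d2 = 1.6166 / 2.704 = 0.59785503
Cp = (USL - LSL)/(6*sigma) = (122.3 - 107.1)/(6*0.59785503) = 4.2374
Cpu = (122.3 - 111.33)/(3*0.59785503) = 6.1163
Cpl = (111.33 - 107.1)/(3*0.59785503) = 2.3584
Cpk = min(Cpu, Cpl) = 2.3584

2.3584


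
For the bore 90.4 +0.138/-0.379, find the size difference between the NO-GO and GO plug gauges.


GO = nominal - lower_tol (smallest hole = maximum material condition)
GO = 90.4 - 0.379 = 90.021
NO-GO = nominal + upper_tol (largest hole = least material condition)
NO-GO = 90.4 + 0.138 = 90.538
spread = NO-GO - GO = 90.538 - 90.021 = 0.5170

0.5170


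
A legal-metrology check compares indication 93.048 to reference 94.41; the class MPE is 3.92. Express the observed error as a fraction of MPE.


e = indication - reference = 93.048 - 94.41 = -1.3620
|e| = 1.3620
ratio = |e| / MPE = 1.3620 / 3.92
ratio = 0.3474

0.3474


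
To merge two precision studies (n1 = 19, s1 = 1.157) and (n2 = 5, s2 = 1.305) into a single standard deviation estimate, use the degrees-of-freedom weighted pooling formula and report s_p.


s_p = sqrt(((n1-1)*s1^2 + (n2-1)*s2^2) / (n1+n2-2))
numerator = (19-1)*1.157^2 + (5-1)*1.305^2 = 24.095682 + 6.8121 = 30.907782
denominator = 19 + 5 - 2 = 22
s_p^2 = 30.907782 / 22 = 1.4048992
s_p = sqrt(1.4048992) = 1.1853

1.1853


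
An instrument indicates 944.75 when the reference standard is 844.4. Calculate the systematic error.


Systematic error = measured - true
= 944.75 - 844.4
= 100.3500

100.3500


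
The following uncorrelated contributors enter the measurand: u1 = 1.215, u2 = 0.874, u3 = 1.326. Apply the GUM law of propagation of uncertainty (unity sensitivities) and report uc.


uc = sqrt(1.215^2 + 0.874^2 + 1.326^2)
uc = sqrt(3.998377)
uc = 1.9996

1.9996


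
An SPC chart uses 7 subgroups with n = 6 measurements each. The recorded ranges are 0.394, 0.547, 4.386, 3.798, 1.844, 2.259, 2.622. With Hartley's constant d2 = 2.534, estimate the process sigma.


R_bar = (0.394 + 0.547 + 4.386 + 3.798 + 1.844 + 2.259 + 2.622) / 7
R_bar = 15.85 / 7 = 2.2642857
sigma_hat = R_bar / d2 = 2.2642857 / 2.534 = 0.8936

0.8936


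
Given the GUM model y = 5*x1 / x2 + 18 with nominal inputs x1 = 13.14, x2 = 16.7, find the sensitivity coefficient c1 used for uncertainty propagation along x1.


y = 5*x1 / x2 + 18
dy/dx1 = 5/x2
Evaluate at x2 = 16.7: c1 = 5 / 16.7
c1 = 0.2994

0.2994


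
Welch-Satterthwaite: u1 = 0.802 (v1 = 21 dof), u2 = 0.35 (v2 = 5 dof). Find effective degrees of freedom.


uc = sqrt(u1^2 + u2^2) = sqrt(0.802^2 + 0.35^2) = 0.87504514
v_eff = uc^4 / (u1^4/v1 + u2^4/v2)
= 0.87504514^4 / (0.802^4/21 + 0.35^4/5)
= 0.58630261 / 0.022701792
v_eff = 25.8263

25.8263


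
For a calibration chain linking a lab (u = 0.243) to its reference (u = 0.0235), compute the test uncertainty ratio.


TUR = u_lab / u_ref
= 0.243 / 0.0235
= 10.3404

10.3404


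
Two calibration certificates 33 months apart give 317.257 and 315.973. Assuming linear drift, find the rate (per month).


rate = (v2 - v1) / months
= (315.973 - 317.257) / 33
= -1.2840 / 33
= -0.0389

-0.0389


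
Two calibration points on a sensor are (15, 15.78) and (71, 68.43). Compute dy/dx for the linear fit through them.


slope = (y2 - y1) / (x2 - x1)
= (68.43 - 15.78) / (71 - 15)
= 52.6500 / 56
= 0.9402

0.9402


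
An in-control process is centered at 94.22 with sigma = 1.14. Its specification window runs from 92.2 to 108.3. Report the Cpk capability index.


Cpu = (USL - mean) / (3*sigma) = (108.3 - 94.22) / (3*1.14) = 4.1170
Cpl = (mean - LSL) / (3*sigma) = (94.22 - 92.2) / (3*1.14) = 0.5906
Cpk = min(Cpu, Cpl) = 0.5906

0.5906


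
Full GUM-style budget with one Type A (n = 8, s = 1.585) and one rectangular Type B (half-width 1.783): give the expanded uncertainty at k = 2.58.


u_A = s / sqrt(n) = 1.585 / sqrt(8) = 0.56038212
u_B = half_width / sqrt(3) = 1.783 / sqrt(3) = 1.0294155
uc = sqrt(u_A^2 + u_B^2) = sqrt(0.56038212^2 + 1.0294155^2) = 1.1720599
U = k * uc = 2.58 * 1.1720599
U = 3.0239

3.0239


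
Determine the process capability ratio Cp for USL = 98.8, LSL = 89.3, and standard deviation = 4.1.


Cp = (USL - LSL) / (6 * sigma)
= (98.8 - 89.3) / (6 * 4.1)
= 9.5000 / 24.6000
= 0.3862

0.3862


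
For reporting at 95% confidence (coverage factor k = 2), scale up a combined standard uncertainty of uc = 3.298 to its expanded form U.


U = k * uc
U = 2 * 3.298
U = 6.5960

6.5960


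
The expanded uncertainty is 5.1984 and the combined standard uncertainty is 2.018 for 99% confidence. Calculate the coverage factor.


k = U / uc
k = 5.1984 / 2.018
k = 2.576

2.576


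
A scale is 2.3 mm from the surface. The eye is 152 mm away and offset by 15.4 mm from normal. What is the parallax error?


error = h * offset / d
= 2.3 * 15.4 / 152
= 0.2330

0.2330


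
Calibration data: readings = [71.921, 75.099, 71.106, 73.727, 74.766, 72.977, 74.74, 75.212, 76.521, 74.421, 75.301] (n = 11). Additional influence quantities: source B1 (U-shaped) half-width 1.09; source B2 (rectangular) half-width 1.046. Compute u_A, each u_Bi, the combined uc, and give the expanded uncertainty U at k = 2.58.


mean = (71.921 + 75.099 + 71.106 + 73.727 + 74.766 + 72.977 + 74.74 + 75.212 + 76.521 + 74.421 + 75.301) / 11 = 74.16281818
s = sqrt(sum((x - mean)^2)/(n-1)) = 1.5988531
u_A = s / sqrt(n) = 1.5988531 / sqrt(11) = 0.48207235
u_B1 = 1.09 / sqrt(2) = 0.77074639
u_B2 = 1.046 / sqrt(3) = 0.60390838
uc = sqrt(0.48207235^2 + 0.77074639^2 + 0.60390838^2) = 1.0913978
U = k * uc = 2.58 * 1.0913978
U = 2.8158

2.8158


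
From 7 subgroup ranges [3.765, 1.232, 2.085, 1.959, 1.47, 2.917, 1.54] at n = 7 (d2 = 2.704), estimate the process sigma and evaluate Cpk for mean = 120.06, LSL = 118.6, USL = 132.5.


R_bar = (3.765 + 1.232 + 2.085 + 1.959 + 1.47 + 2.917 + 1.54) / 7 = 2.1382857
sigma = R_bar / d2 = 2.1382857 / 2.704 = 0.79078613
Cp = (USL - LSL)/(6*sigma) = (132.5 - 118.6)/(6*0.79078613) = 2.9296
Cpu = (132.5 - 120.06)/(3*0.79078613) = 5.2437
Cpl = (120.06 - 118.6)/(3*0.79078613) = 0.6154
Cpk = min(Cpu, Cpl) = 0.6154

0.6154


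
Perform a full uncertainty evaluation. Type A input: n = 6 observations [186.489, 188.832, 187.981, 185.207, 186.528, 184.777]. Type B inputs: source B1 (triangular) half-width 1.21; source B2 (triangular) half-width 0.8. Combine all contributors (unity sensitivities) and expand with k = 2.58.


mean = (186.489 + 188.832 + 187.981 + 185.207 + 186.528 + 184.777) / 6 = 186.6356667
s = sqrt(sum((x - mean)^2)/(n-1)) = 1.5596561
u_A = s / sqrt(n) = 1.5596561 / sqrt(6) = 0.63672694
u_B1 = 1.21 / sqrt(6) = 0.49398043
u_B2 = 0.8 / sqrt(6) = 0.32659863
uc = sqrt(0.63672694^2 + 0.49398043^2 + 0.32659863^2) = 0.86954271
U = k * uc = 2.58 * 0.86954271
U = 2.2434

2.2434


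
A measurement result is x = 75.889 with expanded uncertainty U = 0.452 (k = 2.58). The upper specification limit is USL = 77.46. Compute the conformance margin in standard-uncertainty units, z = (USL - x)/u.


u = U / k = 0.452 / 2.58 = 0.1751938
margin = |USL - x| = |77.46 - 75.889| = 1.571
z = margin / u = 1.571 / 0.1751938
z = 8.9672

8.9672


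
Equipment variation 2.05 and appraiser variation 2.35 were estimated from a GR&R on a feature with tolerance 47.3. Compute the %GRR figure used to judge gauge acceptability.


GRR = sqrt(EV^2 + AV^2) = sqrt(2.05^2 + 2.35^2) = 3.1184932
%GRR = GRR / tol * 100 = 3.1184932 / 47.3 * 100
%GRR = 6.5930

6.5930


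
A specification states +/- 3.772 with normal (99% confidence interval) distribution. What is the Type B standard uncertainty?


u_B = half_width / 2.576
u_B = 3.772 / 2.576
u_B = 1.4643

1.4643


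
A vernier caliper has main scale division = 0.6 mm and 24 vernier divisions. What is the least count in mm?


LC = MSD / n_div
= 0.6 / 24
= 0.0250

0.0250


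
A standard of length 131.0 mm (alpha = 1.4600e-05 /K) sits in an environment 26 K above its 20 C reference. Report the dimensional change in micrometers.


dL = L * alpha * dT
= 131.0 * 1.4600e-05 * 26
= 0.0497276 mm
dL_um = 0.0497276 * 1000 = 49.7276 um

49.7276


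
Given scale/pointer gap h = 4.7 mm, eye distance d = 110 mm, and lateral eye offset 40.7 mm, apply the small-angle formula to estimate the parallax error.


error = h * offset / d
= 4.7 * 40.7 / 110
= 1.7390

1.7390


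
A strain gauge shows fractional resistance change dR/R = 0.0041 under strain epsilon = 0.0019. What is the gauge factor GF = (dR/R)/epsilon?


GF = (dR/R) / epsilon
= 0.0041 / 0.0019
= 2.1579

2.1579


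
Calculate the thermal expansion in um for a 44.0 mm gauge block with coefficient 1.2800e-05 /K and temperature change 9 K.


dL = L * alpha * dT
= 44.0 * 1.2800e-05 * 9
= 0.0050688 mm
dL_um = 0.0050688 * 1000 = 5.0688 um

5.0688


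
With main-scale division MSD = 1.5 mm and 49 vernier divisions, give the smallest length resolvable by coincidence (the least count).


LC = MSD / n_div
= 1.5 / 49
= 0.0306

0.0306


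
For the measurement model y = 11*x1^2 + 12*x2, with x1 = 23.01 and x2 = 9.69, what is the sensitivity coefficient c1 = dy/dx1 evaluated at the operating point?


y = 11*x1^2 + 12*x2
dy/dx1 = 2*11*x1
Evaluate at x1 = 23.01: c1 = 22 * 23.01
c1 = 506.2200

506.2200


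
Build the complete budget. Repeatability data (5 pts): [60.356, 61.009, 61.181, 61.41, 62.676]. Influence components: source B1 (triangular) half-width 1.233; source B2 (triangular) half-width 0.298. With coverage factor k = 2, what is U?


mean = (60.356 + 61.009 + 61.181 + 61.41 + 62.676) / 5 = 61.3264
s = sqrt(sum((x - mean)^2)/(n-1)) = 0.85028954
u_A = s / sqrt(n) = 0.85028954 / sqrt(5) = 0.38026104
u_B1 = 1.233 / sqrt(6) = 0.50337014
u_B2 = 0.298 / sqrt(6) = 0.12165799
uc = sqrt(0.38026104^2 + 0.50337014^2 + 0.12165799^2) = 0.64248006
U = k * uc = 2 * 0.64248006
U = 1.2850

1.2850


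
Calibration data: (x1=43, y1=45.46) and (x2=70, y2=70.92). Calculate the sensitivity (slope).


slope = (y2 - y1) / (x2 - x1)
= (70.92 - 45.46) / (70 - 43)
= 25.4600 / 27
= 0.9430

0.9430


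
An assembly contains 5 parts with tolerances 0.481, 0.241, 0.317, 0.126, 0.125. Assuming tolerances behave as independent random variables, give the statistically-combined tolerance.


RSS = sqrt(0.481^2 + 0.241^2 + 0.317^2 + 0.126^2 + 0.125^2)
= sqrt(0.421432)
= 0.6492

0.6492


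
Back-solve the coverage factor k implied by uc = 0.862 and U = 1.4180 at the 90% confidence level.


k = U / uc
k = 1.4180 / 0.862
k = 1.645

1.645


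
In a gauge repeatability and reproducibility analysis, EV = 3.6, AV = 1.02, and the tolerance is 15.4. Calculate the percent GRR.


GRR = sqrt(EV^2 + AV^2) = sqrt(3.6^2 + 1.02^2) = 3.7417108
%GRR = GRR / tol * 100 = 3.7417108 / 15.4 * 100
%GRR = 24.2968

24.2968


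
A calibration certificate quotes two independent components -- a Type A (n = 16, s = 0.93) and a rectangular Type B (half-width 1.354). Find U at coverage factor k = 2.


u_A = s / sqrt(n) = 0.93 / sqrt(16) = 0.2325
u_B = half_width / sqrt(3) = 1.354 / sqrt(3) = 0.78173226
uc = sqrt(u_A^2 + u_B^2) = sqrt(0.2325^2 + 0.78173226^2) = 0.81557438
U = k * uc = 2 * 0.81557438
U = 1.6311

1.6311


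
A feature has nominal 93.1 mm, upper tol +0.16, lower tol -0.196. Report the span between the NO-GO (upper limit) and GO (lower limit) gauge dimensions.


GO = nominal - lower_tol (smallest hole = maximum material condition)
GO = 93.1 - 0.196 = 92.904
NO-GO = nominal + upper_tol (largest hole = least material condition)
NO-GO = 93.1 + 0.16 = 93.26
spread = NO-GO - GO = 93.26 - 92.904 = 0.3560

0.3560


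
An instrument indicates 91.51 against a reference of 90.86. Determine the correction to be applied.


Correction = standard - reading
= 90.86 - 91.51
= -0.6500

-0.6500


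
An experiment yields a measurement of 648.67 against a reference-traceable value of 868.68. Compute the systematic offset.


Systematic error = measured - true
= 648.67 - 868.68
= -220.0100

-220.0100


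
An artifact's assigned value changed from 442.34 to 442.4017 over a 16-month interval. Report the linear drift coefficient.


rate = (v2 - v1) / months
= (442.4017 - 442.34) / 16
= 0.0617 / 16
= 0.0039

0.0039


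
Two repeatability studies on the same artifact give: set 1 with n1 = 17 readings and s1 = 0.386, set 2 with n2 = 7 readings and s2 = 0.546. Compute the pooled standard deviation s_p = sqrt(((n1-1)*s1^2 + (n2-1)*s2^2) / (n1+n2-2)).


s_p = sqrt(((n1-1)*s1^2 + (n2-1)*s2^2) / (n1+n2-2))
numerator = (17-1)*0.386^2 + (7-1)*0.546^2 = 2.383936 + 1.788696 = 4.172632
denominator = 17 + 7 - 2 = 22
s_p^2 = 4.172632 / 22 = 0.18966509
s_p = sqrt(0.18966509) = 0.4355

0.4355


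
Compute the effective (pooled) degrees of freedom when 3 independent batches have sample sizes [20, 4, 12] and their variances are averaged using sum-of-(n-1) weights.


nu = sum_i (n_i - 1)
nu = ((20 - 1) + (4 - 1) + (12 - 1))
nu = 19 + 3 + 11
nu = 33

33


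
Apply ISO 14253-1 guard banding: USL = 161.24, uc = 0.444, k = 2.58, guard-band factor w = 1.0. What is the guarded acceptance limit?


U = k * uc = 2.58 * 0.444 = 1.14552
guard band g = w * U = 1.0 * 1.14552 = 1.14552
AL = USL - g = 161.24 - 1.14552
AL = 160.0945

160.0945


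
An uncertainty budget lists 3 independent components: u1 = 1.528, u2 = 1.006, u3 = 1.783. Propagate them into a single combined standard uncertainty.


uc = sqrt(1.528^2 + 1.006^2 + 1.783^2)
uc = sqrt(6.525909)
uc = 2.5546

2.5546


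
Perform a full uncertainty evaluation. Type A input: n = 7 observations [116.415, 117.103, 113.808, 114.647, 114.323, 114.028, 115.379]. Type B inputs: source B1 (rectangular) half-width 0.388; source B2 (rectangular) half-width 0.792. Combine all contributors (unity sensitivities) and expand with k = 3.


mean = (116.415 + 117.103 + 113.808 + 114.647 + 114.323 + 114.028 + 115.379) / 7 = 115.1004286
s = sqrt(sum((x - mean)^2)/(n-1)) = 1.2547549
u_A = s / sqrt(n) = 1.2547549 / sqrt(7) = 0.47425277
u_B1 = 0.388 / sqrt(3) = 0.2240119
u_B2 = 0.792 / sqrt(3) = 0.45726141
uc = sqrt(0.47425277^2 + 0.2240119^2 + 0.45726141^2) = 0.69583405
U = k * uc = 3 * 0.69583405
U = 2.0875

2.0875


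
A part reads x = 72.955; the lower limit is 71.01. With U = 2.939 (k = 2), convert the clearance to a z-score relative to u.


u = U / k = 2.939 / 2 = 1.4695
margin = |LSL - x| = |71.01 - 72.955| = 1.945
z = margin / u = 1.945 / 1.4695
z = 1.3236

1.3236


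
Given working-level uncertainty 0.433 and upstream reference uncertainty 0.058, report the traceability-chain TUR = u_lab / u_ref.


TUR = u_lab / u_ref
= 0.433 / 0.058
= 7.4655

7.4655


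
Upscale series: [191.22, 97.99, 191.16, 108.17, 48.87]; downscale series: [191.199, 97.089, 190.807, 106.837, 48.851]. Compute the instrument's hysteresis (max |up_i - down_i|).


|191.22 - 191.199| = 0.0210
|97.99 - 97.089| = 0.9010
|191.16 - 190.807| = 0.3530
|108.17 - 106.837| = 1.3330
|48.87 - 48.851| = 0.0190
hysteresis = max(diffs) = 1.3330

1.3330


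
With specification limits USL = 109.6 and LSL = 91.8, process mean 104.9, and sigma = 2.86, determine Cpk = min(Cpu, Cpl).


Cpu = (USL - mean) / (3*sigma) = (109.6 - 104.9) / (3*2.86) = 0.5478
Cpl = (mean - LSL) / (3*sigma) = (104.9 - 91.8) / (3*2.86) = 1.5268
Cpk = min(Cpu, Cpl) = 0.5478

0.5478


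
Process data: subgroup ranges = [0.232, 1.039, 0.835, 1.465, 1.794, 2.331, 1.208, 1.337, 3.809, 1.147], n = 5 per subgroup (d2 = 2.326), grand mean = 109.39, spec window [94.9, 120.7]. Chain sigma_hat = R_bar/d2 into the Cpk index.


R_bar = (0.232 + 1.039 + 0.835 + 1.465 + 1.794 + 2.331 + 1.208 + 1.337 + 3.809 + 1.147) / 10 = 1.5197
sigma = R_bar / d2 = 1.5197 / 2.326 = 0.6533534
Cp = (USL - LSL)/(6*sigma) = (120.7 - 94.9)/(6*0.6533534) = 6.5814
Cpu = (120.7 - 109.39)/(3*0.6533534) = 5.7702
Cpl = (109.39 - 94.9)/(3*0.6533534) = 7.3926
Cpk = min(Cpu, Cpl) = 5.7702

5.7702


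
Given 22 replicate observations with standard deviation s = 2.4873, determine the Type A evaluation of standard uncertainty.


u_A = s / sqrt(n)
u_A = 2.4873 / sqrt(22)
u_A = 2.4873 / 4.6904158
u_A = 0.5303

0.5303


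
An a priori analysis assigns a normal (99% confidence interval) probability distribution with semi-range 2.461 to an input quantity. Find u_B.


u_B = half_width / 2.576
u_B = 2.461 / 2.576
u_B = 0.9554

0.9554


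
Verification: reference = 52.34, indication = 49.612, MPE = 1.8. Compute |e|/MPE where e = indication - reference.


e = indication - reference = 49.612 - 52.34 = -2.7280
|e| = 2.7280
ratio = |e| / MPE = 2.7280 / 1.8
ratio = 1.5156

1.5156


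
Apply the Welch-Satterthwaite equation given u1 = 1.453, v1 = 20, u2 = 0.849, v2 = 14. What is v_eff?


uc = sqrt(u1^2 + u2^2) = sqrt(1.453^2 + 0.849^2) = 1.6828577
v_eff = uc^4 / (u1^4/v1 + u2^4/v2)
= 1.6828577^4 / (1.453^4/20 + 0.849^4/14)
= 8.0202809 / 0.25997118
v_eff = 30.8507

30.8507


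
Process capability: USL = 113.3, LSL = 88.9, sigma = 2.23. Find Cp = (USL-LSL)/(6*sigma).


Cp = (USL - LSL) / (6 * sigma)
= (113.3 - 88.9) / (6 * 2.23)
= 24.4000 / 13.3800
= 1.8236

1.8236


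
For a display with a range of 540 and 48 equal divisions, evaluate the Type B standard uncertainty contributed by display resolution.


resolution = range / divisions
resolution = 540 / 48 = 11.25
u_res = resolution / (2*sqrt(3))
u_res = 11.25 / 3.4641016
u_res = 3.2476

3.2476


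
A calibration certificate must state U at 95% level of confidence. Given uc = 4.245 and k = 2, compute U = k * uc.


U = k * uc
U = 2 * 4.245
U = 8.4900

8.4900


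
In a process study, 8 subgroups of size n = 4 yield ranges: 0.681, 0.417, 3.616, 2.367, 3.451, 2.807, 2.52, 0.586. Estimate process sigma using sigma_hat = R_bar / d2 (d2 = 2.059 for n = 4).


R_bar = (0.681 + 0.417 + 3.616 + 2.367 + 3.451 + 2.807 + 2.52 + 0.586) / 8
R_bar = 16.445 / 8 = 2.055625
sigma_hat = R_bar / d2 = 2.055625 / 2.059 = 0.9984

0.9984


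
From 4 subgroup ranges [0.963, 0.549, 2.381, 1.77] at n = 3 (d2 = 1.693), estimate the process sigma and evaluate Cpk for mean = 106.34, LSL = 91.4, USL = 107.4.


R_bar = (0.963 + 0.549 + 2.381 + 1.77) / 4 = 1.41575
sigma = R_bar / d2 = 1.41575 / 1.693 = 0.83623745
Cp = (USL - LSL)/(6*sigma) = (107.4 - 91.4)/(6*0.83623745) = 3.1889
Cpu = (107.4 - 106.34)/(3*0.83623745) = 0.4225
Cpl = (106.34 - 91.4)/(3*0.83623745) = 5.9552
Cpk = min(Cpu, Cpl) = 0.4225

0.4225


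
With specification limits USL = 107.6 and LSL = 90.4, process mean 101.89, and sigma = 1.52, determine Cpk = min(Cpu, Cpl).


Cpu = (USL - mean) / (3*sigma) = (107.6 - 101.89) / (3*1.52) = 1.2522
Cpl = (mean - LSL) / (3*sigma) = (101.89 - 90.4) / (3*1.52) = 2.5197
Cpk = min(Cpu, Cpl) = 1.2522

1.2522


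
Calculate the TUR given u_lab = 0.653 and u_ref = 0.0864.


TUR = u_lab / u_ref
= 0.653 / 0.0864
= 7.5579

7.5579


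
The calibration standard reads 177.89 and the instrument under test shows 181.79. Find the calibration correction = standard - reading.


Correction = standard - reading
= 177.89 - 181.79
= -3.9000

-3.9000


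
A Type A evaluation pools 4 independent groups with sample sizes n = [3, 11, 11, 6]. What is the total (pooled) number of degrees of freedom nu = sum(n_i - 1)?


nu = sum_i (n_i - 1)
nu = ((3 - 1) + (11 - 1) + (11 - 1) + (6 - 1))
nu = 2 + 10 + 10 + 5
nu = 27

27


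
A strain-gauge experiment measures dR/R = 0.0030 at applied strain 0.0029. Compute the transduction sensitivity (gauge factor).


GF = (dR/R) / epsilon
= 0.0030 / 0.0029
= 1.0345

1.0345


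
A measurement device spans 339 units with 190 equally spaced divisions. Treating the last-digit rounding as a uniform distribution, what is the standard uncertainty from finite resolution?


resolution = range / divisions
resolution = 339 / 190 = 1.7842105
u_res = resolution / (2*sqrt(3))
u_res = 1.7842105 / 3.4641016
u_res = 0.5151

0.5151


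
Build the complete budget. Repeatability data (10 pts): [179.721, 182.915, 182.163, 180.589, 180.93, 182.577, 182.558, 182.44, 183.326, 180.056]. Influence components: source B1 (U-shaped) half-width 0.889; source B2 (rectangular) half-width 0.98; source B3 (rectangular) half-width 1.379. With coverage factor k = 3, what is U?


mean = (179.721 + 182.915 + 182.163 + 180.589 + 180.93 + 182.577 + 182.558 + 182.44 + 183.326 + 180.056) / 10 = 181.7275
s = sqrt(sum((x - mean)^2)/(n-1)) = 1.2834934
u_A = s / sqrt(n) = 1.2834934 / sqrt(10) = 0.40587625
u_B1 = 0.889 / sqrt(2) = 0.62861793
u_B2 = 0.98 / sqrt(3) = 0.56580326
u_B3 = 1.379 / sqrt(3) = 0.79616602
uc = sqrt(0.40587625^2 + 0.62861793^2 + 0.56580326^2 + 0.79616602^2) = 1.2304104
U = k * uc = 3 * 1.2304104
U = 3.6912

3.6912


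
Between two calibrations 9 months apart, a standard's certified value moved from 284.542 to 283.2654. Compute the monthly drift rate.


rate = (v2 - v1) / months
= (283.2654 - 284.542) / 9
= -1.2766 / 9
= -0.1418

-0.1418


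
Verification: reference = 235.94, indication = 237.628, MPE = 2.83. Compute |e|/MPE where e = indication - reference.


e = indication - reference = 237.628 - 235.94 = 1.6880
|e| = 1.6880
ratio = |e| / MPE = 1.6880 / 2.83
ratio = 0.5965

0.5965


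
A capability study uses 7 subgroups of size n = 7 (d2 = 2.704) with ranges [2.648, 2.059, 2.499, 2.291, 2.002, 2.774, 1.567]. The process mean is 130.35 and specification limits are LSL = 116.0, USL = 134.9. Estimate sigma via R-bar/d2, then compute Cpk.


R_bar = (2.648 + 2.059 + 2.499 + 2.291 + 2.002 + 2.774 + 1.567) / 7 = 2.2628571
sigma = R_bar / d2 = 2.2628571 / 2.704 = 0.83685544
Cp = (USL - LSL)/(6*sigma) = (134.9 - 116.0)/(6*0.83685544) = 3.7641
Cpu = (134.9 - 130.35)/(3*0.83685544) = 1.8123
Cpl = (130.35 - 116.0)/(3*0.83685544) = 5.7158
Cpk = min(Cpu, Cpl) = 1.8123

1.8123


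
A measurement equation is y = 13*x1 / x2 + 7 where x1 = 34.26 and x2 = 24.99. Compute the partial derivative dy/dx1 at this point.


y = 13*x1 / x2 + 7
dy/dx1 = 13/x2
Evaluate at x2 = 24.99: c1 = 13 / 24.99
c1 = 0.5202

0.5202


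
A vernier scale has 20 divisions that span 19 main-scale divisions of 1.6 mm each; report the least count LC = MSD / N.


LC = MSD / n_div
= 1.6 / 20
= 0.0800

0.0800


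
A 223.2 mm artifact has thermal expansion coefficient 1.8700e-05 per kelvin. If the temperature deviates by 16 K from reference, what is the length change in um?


dL = L * alpha * dT
= 223.2 * 1.8700e-05 * 16
= 0.0667814 mm
dL_um = 0.0667814 * 1000 = 66.7814 um

66.7814


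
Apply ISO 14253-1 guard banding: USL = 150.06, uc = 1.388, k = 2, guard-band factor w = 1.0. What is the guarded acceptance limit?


U = k * uc = 2 * 1.388 = 2.776
guard band g = w * U = 1.0 * 2.776 = 2.776
AL = USL - g = 150.06 - 2.776
AL = 147.2840

147.2840


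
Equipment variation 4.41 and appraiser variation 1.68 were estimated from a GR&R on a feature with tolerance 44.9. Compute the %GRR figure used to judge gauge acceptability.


GRR = sqrt(EV^2 + AV^2) = sqrt(4.41^2 + 1.68^2) = 4.7191631
%GRR = GRR / tol * 100 = 4.7191631 / 44.9 * 100
%GRR = 10.5104

10.5104


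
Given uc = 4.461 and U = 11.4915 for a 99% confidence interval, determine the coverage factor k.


k = U / uc
k = 11.4915 / 4.461
k = 2.576

2.576


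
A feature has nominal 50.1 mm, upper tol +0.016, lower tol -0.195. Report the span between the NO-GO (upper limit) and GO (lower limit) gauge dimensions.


GO = nominal - lower_tol (smallest hole = maximum material condition)
GO = 50.1 - 0.195 = 49.905
NO-GO = nominal + upper_tol (largest hole = least material condition)
NO-GO = 50.1 + 0.016 = 50.116
spread = NO-GO - GO = 50.116 - 49.905 = 0.2110

0.2110


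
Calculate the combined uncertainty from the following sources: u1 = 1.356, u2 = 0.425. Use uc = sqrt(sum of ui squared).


uc = sqrt(1.356^2 + 0.425^2)
uc = sqrt(2.019361)
uc = 1.4210

1.4210


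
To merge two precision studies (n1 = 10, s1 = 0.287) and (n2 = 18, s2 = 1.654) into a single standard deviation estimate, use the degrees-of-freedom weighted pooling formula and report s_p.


s_p = sqrt(((n1-1)*s1^2 + (n2-1)*s2^2) / (n1+n2-2))
numerator = (10-1)*0.287^2 + (18-1)*1.654^2 = 0.741321 + 46.507172 = 47.248493
denominator = 10 + 18 - 2 = 26
s_p^2 = 47.248493 / 26 = 1.8172497
s_p = sqrt(1.8172497) = 1.3481

1.3481


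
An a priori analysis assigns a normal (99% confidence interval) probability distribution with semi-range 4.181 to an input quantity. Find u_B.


u_B = half_width / 2.576
u_B = 4.181 / 2.576
u_B = 1.6231

1.6231


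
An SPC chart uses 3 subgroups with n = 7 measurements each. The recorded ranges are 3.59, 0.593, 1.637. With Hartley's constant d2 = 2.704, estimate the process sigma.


R_bar = (3.59 + 0.593 + 1.637) / 3
R_bar = 5.82 / 3 = 1.94
sigma_hat = R_bar / d2 = 1.94 / 2.704 = 0.7175

0.7175


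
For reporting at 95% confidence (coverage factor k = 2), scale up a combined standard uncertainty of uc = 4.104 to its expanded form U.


U = k * uc
U = 2 * 4.104
U = 8.2080

8.2080


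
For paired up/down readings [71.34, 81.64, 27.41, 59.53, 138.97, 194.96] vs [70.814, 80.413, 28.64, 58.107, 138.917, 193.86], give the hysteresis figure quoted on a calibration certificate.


|71.34 - 70.814| = 0.5260
|81.64 - 80.413| = 1.2270
|27.41 - 28.64| = 1.2300
|59.53 - 58.107| = 1.4230
|138.97 - 138.917| = 0.0530
|194.96 - 193.86| = 1.1000
hysteresis = max(diffs) = 1.4230

1.4230


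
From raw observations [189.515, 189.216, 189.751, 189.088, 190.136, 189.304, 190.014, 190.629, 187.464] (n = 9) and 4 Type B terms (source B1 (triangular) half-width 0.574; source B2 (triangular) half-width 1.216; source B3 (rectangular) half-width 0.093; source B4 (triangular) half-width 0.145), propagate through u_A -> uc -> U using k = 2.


mean = (189.515 + 189.216 + 189.751 + 189.088 + 190.136 + 189.304 + 190.014 + 190.629 + 187.464) / 9 = 189.4574444
s = sqrt(sum((x - mean)^2)/(n-1)) = 0.89612863
u_A = s / sqrt(n) = 0.89612863 / sqrt(9) = 0.29870954
u_B1 = 0.574 / sqrt(6) = 0.23433452
u_B2 = 1.216 / sqrt(6) = 0.49642992
u_B3 = 0.093 / sqrt(3) = 0.053693575
u_B4 = 0.145 / sqrt(6) = 0.059196002
uc = sqrt(0.29870954^2 + 0.23433452^2 + 0.49642992^2 + 0.053693575^2 + 0.059196002^2) = 0.63005546
U = k * uc = 2 * 0.63005546
U = 1.2601

1.2601


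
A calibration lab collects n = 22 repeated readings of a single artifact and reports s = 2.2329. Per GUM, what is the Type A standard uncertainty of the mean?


u_A = s / sqrt(n)
u_A = 2.2329 / sqrt(22)
u_A = 2.2329 / 4.6904158
u_A = 0.4761

0.4761


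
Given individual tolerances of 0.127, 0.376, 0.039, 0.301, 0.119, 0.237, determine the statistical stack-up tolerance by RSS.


RSS = sqrt(0.127^2 + 0.376^2 + 0.039^2 + 0.301^2 + 0.119^2 + 0.237^2)
= sqrt(0.319957)
= 0.5656

0.5656


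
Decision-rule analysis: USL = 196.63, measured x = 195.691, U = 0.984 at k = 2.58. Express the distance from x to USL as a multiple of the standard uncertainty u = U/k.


u = U / k = 0.984 / 2.58 = 0.38139535
margin = |USL - x| = |196.63 - 195.691| = 0.939
z = margin / u = 0.939 / 0.38139535
z = 2.4620

2.4620


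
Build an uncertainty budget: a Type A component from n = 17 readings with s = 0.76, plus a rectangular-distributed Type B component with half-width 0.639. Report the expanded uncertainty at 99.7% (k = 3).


u_A = s / sqrt(n) = 0.76 / sqrt(17) = 0.18432708
u_B = half_width / sqrt(3) = 0.639 / sqrt(3) = 0.36892682
uc = sqrt(u_A^2 + u_B^2) = sqrt(0.18432708^2 + 0.36892682^2) = 0.41241177
U = k * uc = 3 * 0.41241177
U = 1.2372

1.2372


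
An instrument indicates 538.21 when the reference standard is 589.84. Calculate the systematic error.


Systematic error = measured - true
= 538.21 - 589.84
= -51.6300

-51.6300


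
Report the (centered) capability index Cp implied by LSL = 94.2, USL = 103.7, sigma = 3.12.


Cp = (USL - LSL) / (6 * sigma)
= (103.7 - 94.2) / (6 * 3.12)
= 9.5000 / 18.7200
= 0.5075

0.5075


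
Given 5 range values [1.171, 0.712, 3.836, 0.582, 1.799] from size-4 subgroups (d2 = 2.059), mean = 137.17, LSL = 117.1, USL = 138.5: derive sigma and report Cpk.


R_bar = (1.171 + 0.712 + 3.836 + 0.582 + 1.799) / 5 = 1.62
sigma = R_bar / d2 = 1.62 / 2.059 = 0.7867897
Cp = (USL - LSL)/(6*sigma) = (138.5 - 117.1)/(6*0.7867897) = 4.5332
Cpu = (138.5 - 137.17)/(3*0.7867897) = 0.5635
Cpl = (137.17 - 117.1)/(3*0.7867897) = 8.5029
Cpk = min(Cpu, Cpl) = 0.5635

0.5635


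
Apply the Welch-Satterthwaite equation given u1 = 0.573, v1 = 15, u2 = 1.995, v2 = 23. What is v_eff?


uc = sqrt(u1^2 + u2^2) = sqrt(0.573^2 + 1.995^2) = 2.0756575
v_eff = uc^4 / (u1^4/v1 + u2^4/v2)
= 2.0756575^4 / (0.573^4/15 + 1.995^4/23)
= 18.561915 / 0.69590836
v_eff = 26.6729

26.6729


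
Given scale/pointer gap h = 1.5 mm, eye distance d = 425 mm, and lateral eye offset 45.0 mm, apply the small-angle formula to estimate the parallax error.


error = h * offset / d
= 1.5 * 45.0 / 425
= 0.1588

0.1588


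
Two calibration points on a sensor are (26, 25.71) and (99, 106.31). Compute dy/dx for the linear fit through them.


slope = (y2 - y1) / (x2 - x1)
= (106.31 - 25.71) / (99 - 26)
= 80.6000 / 73
= 1.1041

1.1041


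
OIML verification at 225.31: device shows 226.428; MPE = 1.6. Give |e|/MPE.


e = indication - reference = 226.428 - 225.31 = 1.1180
|e| = 1.1180
ratio = |e| / MPE = 1.1180 / 1.6
ratio = 0.6987

0.6987


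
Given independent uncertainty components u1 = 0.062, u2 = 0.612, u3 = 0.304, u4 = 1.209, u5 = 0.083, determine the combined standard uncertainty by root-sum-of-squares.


uc = sqrt(0.062^2 + 0.612^2 + 0.304^2 + 1.209^2 + 0.083^2)
uc = sqrt(1.939374)
uc = 1.3926

1.3926


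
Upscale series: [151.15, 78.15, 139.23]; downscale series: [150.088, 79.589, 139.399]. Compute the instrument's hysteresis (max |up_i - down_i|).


|151.15 - 150.088| = 1.0620
|78.15 - 79.589| = 1.4390
|139.23 - 139.399| = 0.1690
hysteresis = max(diffs) = 1.4390

1.4390


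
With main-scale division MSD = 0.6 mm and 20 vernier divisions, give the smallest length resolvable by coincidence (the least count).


LC = MSD / n_div
= 0.6 / 20
= 0.0300

0.0300


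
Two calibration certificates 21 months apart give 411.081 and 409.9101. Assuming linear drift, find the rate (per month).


rate = (v2 - v1) / months
= (409.9101 - 411.081) / 21
= -1.1709 / 21
= -0.0558

-0.0558


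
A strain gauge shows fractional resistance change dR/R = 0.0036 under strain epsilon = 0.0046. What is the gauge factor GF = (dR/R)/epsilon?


GF = (dR/R) / epsilon
= 0.0036 / 0.0046
= 0.7826

0.7826


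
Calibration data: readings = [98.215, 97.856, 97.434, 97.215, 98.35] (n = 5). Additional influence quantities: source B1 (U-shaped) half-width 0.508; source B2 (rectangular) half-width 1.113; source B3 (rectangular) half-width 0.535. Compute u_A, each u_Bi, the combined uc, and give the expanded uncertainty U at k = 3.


mean = (98.215 + 97.856 + 97.434 + 97.215 + 98.35) / 5 = 97.814
s = sqrt(sum((x - mean)^2)/(n-1)) = 0.48812447
u_A = s / sqrt(n) = 0.48812447 / sqrt(5) = 0.2182959
u_B1 = 0.508 / sqrt(2) = 0.35921024
u_B2 = 1.113 / sqrt(3) = 0.64259085
u_B3 = 0.535 / sqrt(3) = 0.30888239
uc = sqrt(0.2182959^2 + 0.35921024^2 + 0.64259085^2 + 0.30888239^2) = 0.82765719
U = k * uc = 3 * 0.82765719
U = 2.4830

2.4830
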